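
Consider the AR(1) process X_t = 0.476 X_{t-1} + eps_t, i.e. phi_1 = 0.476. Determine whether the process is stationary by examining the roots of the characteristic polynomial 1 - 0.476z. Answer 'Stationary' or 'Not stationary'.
\text{Stationary}

The AR(p) characteristic polynomial is P(z) = 1 - 0.476z.
Stationarity requires all roots to lie outside the unit circle, i.e. |z| > 1 for every root.
This is linear in z: 1 + (-0.476) z = 0  =>  z = -1/(-0.476) = 2.10084,  |z| = 2.10084.
Moduli of all roots: 2.1008.
All moduli strictly greater than 1? Yes.
Verdict: Stationary.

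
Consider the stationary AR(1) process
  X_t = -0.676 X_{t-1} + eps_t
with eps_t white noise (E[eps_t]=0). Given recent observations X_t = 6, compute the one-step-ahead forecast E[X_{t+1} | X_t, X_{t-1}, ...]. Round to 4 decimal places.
E[X_{t+1} \mid \mathcal F_t] = -4.0560

For an AR(p) model X_t = c + sum_i phi_i X_{t-i} + eps_t, the
one-step-ahead conditional mean is
  E[X_{t+1} | X_t, ...] = c + sum_i phi_i X_{t+1-i}.
Substitute known values:
  E[X_{t+1} | ...] = (-0.676) * (6)
                   = -4.0560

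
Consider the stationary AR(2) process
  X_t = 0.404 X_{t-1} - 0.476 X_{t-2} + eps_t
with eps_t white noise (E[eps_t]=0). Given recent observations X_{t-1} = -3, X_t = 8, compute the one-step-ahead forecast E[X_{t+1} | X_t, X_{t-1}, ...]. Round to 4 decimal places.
E[X_{t+1} \mid \mathcal F_t] = 4.6600

For an AR(p) model X_t = c + sum_i phi_i X_{t-i} + eps_t, the
one-step-ahead conditional mean is
  E[X_{t+1} | X_t, ...] = c + sum_i phi_i X_{t+1-i}.
Substitute known values:
  E[X_{t+1} | ...] = (0.404) * (8) + (-0.476) * (-3)
                   = 4.6600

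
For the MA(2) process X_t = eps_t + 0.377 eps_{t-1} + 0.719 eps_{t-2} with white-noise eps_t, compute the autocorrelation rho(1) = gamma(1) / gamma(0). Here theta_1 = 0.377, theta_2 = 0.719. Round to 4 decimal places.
\rho(1) = 0.3906

For an MA(q) process with theta_0 = 1, the autocovariance is
  gamma(k) = sigma^2 * sum_{i=0..q-k} theta_i * theta_{i+k},
and rho(k) = gamma(k) / gamma(0). Sigma^2 cancels.
  numerator   = (1)*(0.377) + (0.377)*(0.719) = 0.648063.
  denominator = (1)^2 + (0.377)^2 + (0.719)^2 = 1.65909.
  rho(1) = 0.648063 / 1.65909 = 0.3906.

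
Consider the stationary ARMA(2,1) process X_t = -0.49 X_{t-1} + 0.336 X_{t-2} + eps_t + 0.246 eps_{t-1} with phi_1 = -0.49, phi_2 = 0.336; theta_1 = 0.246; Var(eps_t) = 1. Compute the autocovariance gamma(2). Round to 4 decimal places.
\gamma(2) = 1.0227

Multiply the model equation by X_{t-k} and take expectations. With theta_0 = psi_0 = 1 and psi_j the MA(infinity) weights, this gives
  gamma(k) - sum_i phi_i gamma(k-i) = c_k,
  c_k = sigma^2 * sum_{j=k..q} theta_j psi_{j-k}   (c_k = 0 for k > q),
using gamma(-m) = gamma(m).
psi-weights needed (psi_j = theta_j + sum_i phi_i psi_{j-i}):
  psi_1 = theta_1 + phi_1 = 0.246 + (-0.49) = -0.244
Right-hand sides:
  c_0 = sigma^2 (1 + theta_1 psi_1) = 1 * (1 + (0.246)(-0.244)) = 1 * 0.939976 = 0.939976
  c_1 = sigma^2 theta_1 = 1 * (0.246) = 0.246
  c_2 = 0
Equations for k = 0, 1, 2 (AR order 2, c_2 = 0):
  (E0) gamma(0) = phi_1 gamma(1) + phi_2 gamma(2) + c_0
  (E1) gamma(1) = phi_1 gamma(0) + phi_2 gamma(1) + c_1
  (E2) gamma(2) = phi_1 gamma(1) + phi_2 gamma(0)
From (E1): gamma(1) = A gamma(0) + B with
  A = phi_1 / (1 - phi_2) = -0.49 / 0.664 = -0.737952,   B = c_1 / (1 - phi_2) = 0.246 / 0.664 = 0.370482.
Insert (E2) into (E0): gamma(0) (1 - phi_2^2) = phi_1 (1 + phi_2) gamma(1) + c_0.
  phi_1 (1 + phi_2) = (-0.49)(1.336) = -0.65464,   1 - phi_2^2 = 0.887104.
Replace gamma(1) by A gamma(0) + B and collect gamma(0):
  gamma(0) [0.887104 - (-0.65464)(-0.737952)] = (-0.65464)(0.370482) + 0.939976
  gamma(0) * 0.404011 = 0.697444
  gamma(0) = 0.697444 / 0.404011 = 1.726298.
  gamma(1) = A gamma(0) + B = (-0.737952)(1.726298) + (0.370482) = -0.903443.
  gamma(2) = phi_1 gamma(1) + phi_2 gamma(0) = (-0.49)(-0.903443) + (0.336)(1.726298) = 1.022723.
Therefore gamma(2) = 1.0227 (to 4 decimal places).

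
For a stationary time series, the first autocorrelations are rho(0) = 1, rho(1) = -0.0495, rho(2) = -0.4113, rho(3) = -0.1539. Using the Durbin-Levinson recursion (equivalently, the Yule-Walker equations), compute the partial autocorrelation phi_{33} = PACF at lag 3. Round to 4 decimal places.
\phi_{33} = -0.2461

The PACF at lag k is phi_{kk}, the last component of the solution
to the Yule-Walker system G_k phi = r_k where
  (G_k)_{ij} = rho(|i - j|), (r_k)_i = rho(i), i,j = 1..k.
Equivalently, Durbin-Levinson gives phi_{kk} iteratively:
  phi_{11} = rho(1)
  phi_{kk} = [rho(k) - sum_{j=1..k-1} phi_{k-1,j} rho(k-j)]
            / [1 - sum_{j=1..k-1} phi_{k-1,j} rho(j)],
  phi_{k,j} = phi_{k-1,j} - phi_{kk} phi_{k-1,k-j},  j = 1..k-1.
Step k = 1:
  phi_11 = rho(1) = -0.0495.
Step k = 2:
  phi_22 = [rho(2) - phi_11 rho(1)] / [1 - phi_11 rho(1)] = [-0.4113 - (-0.0495)(-0.0495)] / [1 - (-0.0495)(-0.0495)]
         = -0.41375025 / 0.99754975 = -0.414767.
  Update: phi_21 = phi_11 - phi_22 phi_11 = -0.0495 - (-0.414767)(-0.0495) = -0.070031.
Step k = 3:
  phi_33 = [rho(3) - phi_21 rho(2) - phi_22 rho(1)] / [1 - phi_21 rho(1) - phi_22 rho(2)]
    numerator   = -0.1539 - (-0.070031)(-0.4113) - (-0.414767)(-0.0495) = -0.20323467
    denominator = 1 - (-0.070031)(-0.0495) - (-0.414767)(-0.4113) = 0.82593999
  phi_33 = -0.20323467 / 0.82593999 = -0.2461.
Therefore phi_{33} = -0.2461.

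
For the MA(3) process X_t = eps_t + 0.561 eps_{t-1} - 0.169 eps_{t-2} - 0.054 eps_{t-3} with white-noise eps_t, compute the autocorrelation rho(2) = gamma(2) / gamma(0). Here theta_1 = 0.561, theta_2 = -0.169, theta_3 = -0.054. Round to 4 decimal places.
\rho(2) = -0.1480

For an MA(q) process with theta_0 = 1, the autocovariance is
  gamma(k) = sigma^2 * sum_{i=0..q-k} theta_i * theta_{i+k},
and rho(k) = gamma(k) / gamma(0). Sigma^2 cancels.
  numerator   = (1)*(-0.169) + (0.561)*(-0.054) = -0.199294.
  denominator = (1)^2 + (0.561)^2 + (-0.169)^2 + (-0.054)^2 = 1.346198.
  rho(2) = -0.199294 / 1.346198 = -0.1480.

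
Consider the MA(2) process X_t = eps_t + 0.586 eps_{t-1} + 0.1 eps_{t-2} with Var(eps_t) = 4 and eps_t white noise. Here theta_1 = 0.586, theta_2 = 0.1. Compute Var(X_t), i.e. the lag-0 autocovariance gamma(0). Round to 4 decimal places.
\gamma(0) = 5.4136

For an MA(q) process X_t = eps_t + sum_i theta_i eps_{t-i} with
Var(eps_t) = sigma^2, the variance is
  gamma(0) = sigma^2 * (1 + sum_i theta_i^2).
  sum_i theta_i^2 = (0.586)^2 + (0.1)^2 = 0.343396 + 0.01 = 0.353396.
  gamma(0) = 4 * (1 + 0.353396) = 4 * 1.353396 = 5.413584, which rounds to 5.4136.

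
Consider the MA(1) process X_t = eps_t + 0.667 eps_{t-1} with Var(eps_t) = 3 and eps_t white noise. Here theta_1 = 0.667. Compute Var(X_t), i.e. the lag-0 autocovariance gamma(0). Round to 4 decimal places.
\gamma(0) = 4.3347

For an MA(q) process X_t = eps_t + sum_i theta_i eps_{t-i} with
Var(eps_t) = sigma^2, the variance is
  gamma(0) = sigma^2 * (1 + sum_i theta_i^2).
  sum_i theta_i^2 = (0.667)^2 = 0.444889.
  gamma(0) = 3 * (1 + 0.444889) = 3 * 1.444889 = 4.334667, which rounds to 4.3347.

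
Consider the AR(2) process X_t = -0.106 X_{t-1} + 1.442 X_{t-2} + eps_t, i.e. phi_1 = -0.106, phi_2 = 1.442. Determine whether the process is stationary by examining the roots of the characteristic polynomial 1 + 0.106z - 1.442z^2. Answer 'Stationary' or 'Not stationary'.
\text{Not stationary}

The AR(p) characteristic polynomial is P(z) = 1 + 0.106z - 1.442z^2.
Stationarity requires all roots to lie outside the unit circle, i.e. |z| > 1 for every root.
Set 1 + (0.106) z + (-1.442) z^2 = 0, i.e. a z^2 + b z + c = 0 with a = -1.442, b = 0.106, c = 1.
Discriminant D = b^2 - 4ac = (0.106)^2 - 4*(-1.442)*1 = 0.011236 - (-5.768) = 5.779236.
D >= 0, so the roots are real: z = (-b +/- sqrt(D)) / (2a) = (-0.106 +/- 2.404004) / (-2.884).
  z_1 = (-0.106 + 2.404004) / (-2.884) = -0.7968,   |z_1| = 0.7968.
  z_2 = (-0.106 - 2.404004) / (-2.884) = 0.8703,   |z_2| = 0.8703.
Moduli of all roots: 0.7968, 0.8703.
All moduli strictly greater than 1? No.
Verdict: Not stationary.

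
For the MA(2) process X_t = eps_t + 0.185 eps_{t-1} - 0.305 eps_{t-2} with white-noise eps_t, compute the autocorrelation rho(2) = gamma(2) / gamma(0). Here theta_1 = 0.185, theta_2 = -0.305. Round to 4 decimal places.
\rho(2) = -0.2706

For an MA(q) process with theta_0 = 1, the autocovariance is
  gamma(k) = sigma^2 * sum_{i=0..q-k} theta_i * theta_{i+k},
and rho(k) = gamma(k) / gamma(0). Sigma^2 cancels.
  numerator   = (1)*(-0.305) = -0.305.
  denominator = (1)^2 + (0.185)^2 + (-0.305)^2 = 1.12725.
  rho(2) = -0.305 / 1.12725 = -0.2706.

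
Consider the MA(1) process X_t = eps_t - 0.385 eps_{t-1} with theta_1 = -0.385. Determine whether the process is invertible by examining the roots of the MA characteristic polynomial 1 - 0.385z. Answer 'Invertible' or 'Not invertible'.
\text{Invertible}

The MA(q) characteristic polynomial is P(z) = 1 - 0.385z.
Invertibility requires all roots to lie outside the unit circle, i.e. |z| > 1 for every root.
This is linear in z: 1 + (-0.385) z = 0  =>  z = -1/(-0.385) = 2.597403,  |z| = 2.597403.
Moduli of all roots: 2.5974.
All moduli strictly greater than 1? Yes.
Verdict: Invertible.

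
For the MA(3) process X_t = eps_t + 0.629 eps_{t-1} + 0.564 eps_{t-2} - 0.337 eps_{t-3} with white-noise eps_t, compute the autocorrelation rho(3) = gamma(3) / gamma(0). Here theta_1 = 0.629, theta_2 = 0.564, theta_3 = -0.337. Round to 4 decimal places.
\rho(3) = -0.1844

For an MA(q) process with theta_0 = 1, the autocovariance is
  gamma(k) = sigma^2 * sum_{i=0..q-k} theta_i * theta_{i+k},
and rho(k) = gamma(k) / gamma(0). Sigma^2 cancels.
  numerator   = (1)*(-0.337) = -0.337.
  denominator = (1)^2 + (0.629)^2 + (0.564)^2 + (-0.337)^2 = 1.827306.
  rho(3) = -0.337 / 1.827306 = -0.1844.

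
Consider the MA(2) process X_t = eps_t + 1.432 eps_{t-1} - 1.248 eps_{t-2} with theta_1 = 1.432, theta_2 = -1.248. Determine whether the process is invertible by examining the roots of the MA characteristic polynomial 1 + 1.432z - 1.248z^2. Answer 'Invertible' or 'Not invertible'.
\text{Not invertible}

The MA(q) characteristic polynomial is P(z) = 1 + 1.432z - 1.248z^2.
Invertibility requires all roots to lie outside the unit circle, i.e. |z| > 1 for every root.
Set 1 + (1.432) z + (-1.248) z^2 = 0, i.e. a z^2 + b z + c = 0 with a = -1.248, b = 1.432, c = 1.
Discriminant D = b^2 - 4ac = (1.432)^2 - 4*(-1.248)*1 = 2.050624 - (-4.992) = 7.042624.
D >= 0, so the roots are real: z = (-b +/- sqrt(D)) / (2a) = (-1.432 +/- 2.653794) / (-2.496).
  z_1 = (-1.432 + 2.653794) / (-2.496) = -0.4895,   |z_1| = 0.4895.
  z_2 = (-1.432 - 2.653794) / (-2.496) = 1.6369,   |z_2| = 1.6369.
Moduli of all roots: 0.4895, 1.6369.
All moduli strictly greater than 1? No.
Verdict: Not invertible.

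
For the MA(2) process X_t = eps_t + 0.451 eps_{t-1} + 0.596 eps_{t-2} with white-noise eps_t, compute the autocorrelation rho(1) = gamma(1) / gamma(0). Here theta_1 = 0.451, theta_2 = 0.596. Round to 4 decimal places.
\rho(1) = 0.4618

For an MA(q) process with theta_0 = 1, the autocovariance is
  gamma(k) = sigma^2 * sum_{i=0..q-k} theta_i * theta_{i+k},
and rho(k) = gamma(k) / gamma(0). Sigma^2 cancels.
  numerator   = (1)*(0.451) + (0.451)*(0.596) = 0.719796.
  denominator = (1)^2 + (0.451)^2 + (0.596)^2 = 1.558617.
  rho(1) = 0.719796 / 1.558617 = 0.4618.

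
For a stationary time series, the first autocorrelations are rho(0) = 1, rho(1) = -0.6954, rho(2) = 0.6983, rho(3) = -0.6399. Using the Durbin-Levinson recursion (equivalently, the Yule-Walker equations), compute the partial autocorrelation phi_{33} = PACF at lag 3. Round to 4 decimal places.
\phi_{33} = -0.1570

The PACF at lag k is phi_{kk}, the last component of the solution
to the Yule-Walker system G_k phi = r_k where
  (G_k)_{ij} = rho(|i - j|), (r_k)_i = rho(i), i,j = 1..k.
Equivalently, Durbin-Levinson gives phi_{kk} iteratively:
  phi_{11} = rho(1)
  phi_{kk} = [rho(k) - sum_{j=1..k-1} phi_{k-1,j} rho(k-j)]
            / [1 - sum_{j=1..k-1} phi_{k-1,j} rho(j)],
  phi_{k,j} = phi_{k-1,j} - phi_{kk} phi_{k-1,k-j},  j = 1..k-1.
Step k = 1:
  phi_11 = rho(1) = -0.6954.
Step k = 2:
  phi_22 = [rho(2) - phi_11 rho(1)] / [1 - phi_11 rho(1)] = [0.6983 - (-0.6954)(-0.6954)] / [1 - (-0.6954)(-0.6954)]
         = 0.21471884 / 0.51641884 = 0.415784.
  Update: phi_21 = phi_11 - phi_22 phi_11 = -0.6954 - (0.415784)(-0.6954) = -0.406264.
Step k = 3:
  phi_33 = [rho(3) - phi_21 rho(2) - phi_22 rho(1)] / [1 - phi_21 rho(1) - phi_22 rho(2)]
    numerator   = -0.6399 - (-0.406264)(0.6983) - (0.415784)(-0.6954) = -0.06706973
    denominator = 1 - (-0.406264)(-0.6954) - (0.415784)(0.6983) = 0.42714212
  phi_33 = -0.06706973 / 0.42714212 = -0.157.
Therefore phi_{33} = -0.1570.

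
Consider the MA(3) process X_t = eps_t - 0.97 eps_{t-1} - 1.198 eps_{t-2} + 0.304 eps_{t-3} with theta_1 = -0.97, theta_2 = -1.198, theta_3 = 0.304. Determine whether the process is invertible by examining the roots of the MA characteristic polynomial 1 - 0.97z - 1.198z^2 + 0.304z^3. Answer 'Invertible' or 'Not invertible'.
\text{Not invertible}

The MA(q) characteristic polynomial is P(z) = 1 - 0.97z - 1.198z^2 + 0.304z^3.
Invertibility requires all roots to lie outside the unit circle, i.e. |z| > 1 for every root.
Degree 3: look for a simple real root z0 first, then factor out (1 - z/z0) and solve the remaining quadratic.
Testing z0 = 0.625: P(0.625) = 1 + (-0.97)(0.625) + (-1.198)(0.625)^2 + (0.304)(0.625)^3
  = 1 + (-0.60625) + (-0.467969) + (0.074219) = 0.  So z_0 = 0.625 is a root, |z_0| = 0.625.
Divide out the factor (1 - 1.6 z) = (1 - z/z0) (since 1/z0 = 1.6):
  P(z) = (1 - 1.6 z)(1 + (0.63) z + (-0.19) z^2)
  [check: z-coef 0.63 - (1.6) = -0.97; z^2-coef -0.19 - (1.6)(0.63) = -1.198; z^3-coef -(1.6)(-0.19) = 0.304.]
Remaining roots from the quadratic factor 1 + (0.63) z + (-0.19) z^2:
  Set 1 + (0.63) z + (-0.19) z^2 = 0, i.e. a z^2 + b z + c = 0 with a = -0.19, b = 0.63, c = 1.
  Discriminant D = b^2 - 4ac = (0.63)^2 - 4*(-0.19)*1 = 0.3969 - (-0.76) = 1.1569.
  D >= 0, so the roots are real: z = (-b +/- sqrt(D)) / (2a) = (-0.63 +/- 1.075593) / (-0.38).
    z_1 = (-0.63 + 1.075593) / (-0.38) = -1.1726,   |z_1| = 1.1726.
    z_2 = (-0.63 - 1.075593) / (-0.38) = 4.4884,   |z_2| = 4.4884.
Moduli of all roots: 0.6250, 1.1726, 4.4884.
All moduli strictly greater than 1? No.
Verdict: Not invertible.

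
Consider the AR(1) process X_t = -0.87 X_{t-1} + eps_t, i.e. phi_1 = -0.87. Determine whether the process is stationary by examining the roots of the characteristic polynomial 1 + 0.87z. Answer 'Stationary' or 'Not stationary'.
\text{Stationary}

The AR(p) characteristic polynomial is P(z) = 1 + 0.87z.
Stationarity requires all roots to lie outside the unit circle, i.e. |z| > 1 for every root.
This is linear in z: 1 + (0.87) z = 0  =>  z = -1/(0.87) = -1.149425,  |z| = 1.149425.
Moduli of all roots: 1.1494.
All moduli strictly greater than 1? Yes.
Verdict: Stationary.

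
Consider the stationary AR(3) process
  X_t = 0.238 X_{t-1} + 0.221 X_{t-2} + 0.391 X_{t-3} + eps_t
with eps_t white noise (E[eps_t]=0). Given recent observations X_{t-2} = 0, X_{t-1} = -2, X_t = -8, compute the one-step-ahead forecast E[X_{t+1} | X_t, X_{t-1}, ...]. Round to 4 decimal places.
E[X_{t+1} \mid \mathcal F_t] = -2.3460

For an AR(p) model X_t = c + sum_i phi_i X_{t-i} + eps_t, the
one-step-ahead conditional mean is
  E[X_{t+1} | X_t, ...] = c + sum_i phi_i X_{t+1-i}.
Substitute known values:
  E[X_{t+1} | ...] = (0.238) * (-8) + (0.221) * (-2) + (0.391) * (0)
                   = -2.3460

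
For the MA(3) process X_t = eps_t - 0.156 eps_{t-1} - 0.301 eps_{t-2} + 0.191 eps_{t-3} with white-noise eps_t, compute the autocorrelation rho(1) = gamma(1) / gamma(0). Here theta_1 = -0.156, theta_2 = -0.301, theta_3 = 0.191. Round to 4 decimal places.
\rho(1) = -0.1446

For an MA(q) process with theta_0 = 1, the autocovariance is
  gamma(k) = sigma^2 * sum_{i=0..q-k} theta_i * theta_{i+k},
and rho(k) = gamma(k) / gamma(0). Sigma^2 cancels.
  numerator   = (1)*(-0.156) + (-0.156)*(-0.301) + (-0.301)*(0.191) = -0.166535.
  denominator = (1)^2 + (-0.156)^2 + (-0.301)^2 + (0.191)^2 = 1.151418.
  rho(1) = -0.166535 / 1.151418 = -0.1446.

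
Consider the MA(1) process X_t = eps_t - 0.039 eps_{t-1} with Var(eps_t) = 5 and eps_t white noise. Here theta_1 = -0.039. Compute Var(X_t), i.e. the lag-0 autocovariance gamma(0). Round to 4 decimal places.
\gamma(0) = 5.0076

For an MA(q) process X_t = eps_t + sum_i theta_i eps_{t-i} with
Var(eps_t) = sigma^2, the variance is
  gamma(0) = sigma^2 * (1 + sum_i theta_i^2).
  sum_i theta_i^2 = (-0.039)^2 = 0.001521.
  gamma(0) = 5 * (1 + 0.001521) = 5 * 1.001521 = 5.007605, which rounds to 5.0076.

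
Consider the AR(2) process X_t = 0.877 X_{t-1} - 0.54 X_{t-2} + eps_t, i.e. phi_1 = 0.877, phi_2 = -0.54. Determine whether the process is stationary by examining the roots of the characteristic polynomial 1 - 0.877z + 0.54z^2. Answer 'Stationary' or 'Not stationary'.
\text{Stationary}

The AR(p) characteristic polynomial is P(z) = 1 - 0.877z + 0.54z^2.
Stationarity requires all roots to lie outside the unit circle, i.e. |z| > 1 for every root.
Set 1 + (-0.877) z + (0.54) z^2 = 0, i.e. a z^2 + b z + c = 0 with a = 0.54, b = -0.877, c = 1.
Discriminant D = b^2 - 4ac = (-0.877)^2 - 4*(0.54)*1 = 0.769129 - (2.16) = -1.390871.
D < 0, so the roots are the complex-conjugate pair z = (-b +/- i sqrt(-D)) / (2a) = 0.812 +/- 1.092i.
For a conjugate pair |z|^2 = z * conj(z) = (product of roots) = c/a = 1/(0.54) = 1.851852, so |z| = sqrt(1.851852) = 1.3608 for both roots.
Moduli of all roots: 1.3608, 1.3608.
All moduli strictly greater than 1? Yes.
Verdict: Stationary.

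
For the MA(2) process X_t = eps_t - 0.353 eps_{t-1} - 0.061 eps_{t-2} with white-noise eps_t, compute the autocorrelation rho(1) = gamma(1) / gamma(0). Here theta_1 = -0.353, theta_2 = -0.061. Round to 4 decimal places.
\rho(1) = -0.2938

For an MA(q) process with theta_0 = 1, the autocovariance is
  gamma(k) = sigma^2 * sum_{i=0..q-k} theta_i * theta_{i+k},
and rho(k) = gamma(k) / gamma(0). Sigma^2 cancels.
  numerator   = (1)*(-0.353) + (-0.353)*(-0.061) = -0.331467.
  denominator = (1)^2 + (-0.353)^2 + (-0.061)^2 = 1.12833.
  rho(1) = -0.331467 / 1.12833 = -0.2938.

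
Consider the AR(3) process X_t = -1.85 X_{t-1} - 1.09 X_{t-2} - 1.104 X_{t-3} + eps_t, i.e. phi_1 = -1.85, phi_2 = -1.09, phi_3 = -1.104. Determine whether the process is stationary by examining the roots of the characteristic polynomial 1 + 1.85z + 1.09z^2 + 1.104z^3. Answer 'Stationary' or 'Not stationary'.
\text{Not stationary}

The AR(p) characteristic polynomial is P(z) = 1 + 1.85z + 1.09z^2 + 1.104z^3.
Stationarity requires all roots to lie outside the unit circle, i.e. |z| > 1 for every root.
Degree 3: look for a simple real root z0 first, then factor out (1 - z/z0) and solve the remaining quadratic.
Testing z0 = -0.625: P(-0.625) = 1 + (1.85)(-0.625) + (1.09)(-0.625)^2 + (1.104)(-0.625)^3
  = 1 + (-1.15625) + (0.425781) + (-0.269531) = 0.  So z_0 = -0.625 is a root, |z_0| = 0.625.
Divide out the factor (1 + 1.6 z) = (1 - z/z0) (since 1/z0 = -1.6):
  P(z) = (1 + 1.6 z)(1 + (0.25) z + (0.69) z^2)
  [check: z-coef 0.25 - (-1.6) = 1.85; z^2-coef 0.69 - (-1.6)(0.25) = 1.09; z^3-coef -(-1.6)(0.69) = 1.104.]
Remaining roots from the quadratic factor 1 + (0.25) z + (0.69) z^2:
  Set 1 + (0.25) z + (0.69) z^2 = 0, i.e. a z^2 + b z + c = 0 with a = 0.69, b = 0.25, c = 1.
  Discriminant D = b^2 - 4ac = (0.25)^2 - 4*(0.69)*1 = 0.0625 - (2.76) = -2.6975.
  D < 0, so the roots are the complex-conjugate pair z = (-b +/- i sqrt(-D)) / (2a) = -0.1812 +/- 1.1901i.
  For a conjugate pair |z|^2 = z * conj(z) = (product of roots) = c/a = 1/(0.69) = 1.449275, so |z| = sqrt(1.449275) = 1.2039 for both roots.
Moduli of all roots: 0.6250, 1.2039, 1.2039.
All moduli strictly greater than 1? No.
Verdict: Not stationary.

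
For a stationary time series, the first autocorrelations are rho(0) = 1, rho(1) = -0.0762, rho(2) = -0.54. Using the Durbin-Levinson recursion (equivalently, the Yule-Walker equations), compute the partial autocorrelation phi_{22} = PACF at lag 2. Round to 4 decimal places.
\phi_{22} = -0.5490

The PACF at lag k is phi_{kk}, the last component of the solution
to the Yule-Walker system G_k phi = r_k where
  (G_k)_{ij} = rho(|i - j|), (r_k)_i = rho(i), i,j = 1..k.
Equivalently, Durbin-Levinson gives phi_{kk} iteratively:
  phi_{11} = rho(1)
  phi_{kk} = [rho(k) - sum_{j=1..k-1} phi_{k-1,j} rho(k-j)]
            / [1 - sum_{j=1..k-1} phi_{k-1,j} rho(j)],
  phi_{k,j} = phi_{k-1,j} - phi_{kk} phi_{k-1,k-j},  j = 1..k-1.
Step k = 1:
  phi_11 = rho(1) = -0.0762.
Step k = 2:
  phi_22 = [rho(2) - phi_11 rho(1)] / [1 - phi_11 rho(1)] = [-0.54 - (-0.0762)(-0.0762)] / [1 - (-0.0762)(-0.0762)]
         = -0.54580644 / 0.99419356 = -0.549.
Therefore phi_{22} = -0.5490.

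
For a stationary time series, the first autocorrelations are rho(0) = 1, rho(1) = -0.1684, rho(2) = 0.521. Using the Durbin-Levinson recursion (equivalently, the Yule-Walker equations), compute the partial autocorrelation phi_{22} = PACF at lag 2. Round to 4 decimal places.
\phi_{22} = 0.5070

The PACF at lag k is phi_{kk}, the last component of the solution
to the Yule-Walker system G_k phi = r_k where
  (G_k)_{ij} = rho(|i - j|), (r_k)_i = rho(i), i,j = 1..k.
Equivalently, Durbin-Levinson gives phi_{kk} iteratively:
  phi_{11} = rho(1)
  phi_{kk} = [rho(k) - sum_{j=1..k-1} phi_{k-1,j} rho(k-j)]
            / [1 - sum_{j=1..k-1} phi_{k-1,j} rho(j)],
  phi_{k,j} = phi_{k-1,j} - phi_{kk} phi_{k-1,k-j},  j = 1..k-1.
Step k = 1:
  phi_11 = rho(1) = -0.1684.
Step k = 2:
  phi_22 = [rho(2) - phi_11 rho(1)] / [1 - phi_11 rho(1)] = [0.521 - (-0.1684)(-0.1684)] / [1 - (-0.1684)(-0.1684)]
         = 0.49264144 / 0.97164144 = 0.507.
Therefore phi_{22} = 0.5070.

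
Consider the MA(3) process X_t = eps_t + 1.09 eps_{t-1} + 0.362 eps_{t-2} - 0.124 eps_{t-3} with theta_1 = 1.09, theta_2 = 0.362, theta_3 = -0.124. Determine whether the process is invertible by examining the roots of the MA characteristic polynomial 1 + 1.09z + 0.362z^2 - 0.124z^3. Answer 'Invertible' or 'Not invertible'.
\text{Invertible}

The MA(q) characteristic polynomial is P(z) = 1 + 1.09z + 0.362z^2 - 0.124z^3.
Invertibility requires all roots to lie outside the unit circle, i.e. |z| > 1 for every root.
Degree 3: look for a simple real root z0 first, then factor out (1 - z/z0) and solve the remaining quadratic.
Testing z0 = 5: P(5) = 1 + (1.09)(5) + (0.362)(5)^2 + (-0.124)(5)^3
  = 1 + (5.45) + (9.05) + (-15.5) = 0.  So z_0 = 5 is a root, |z_0| = 5.
Divide out the factor (1 - 0.2 z) = (1 - z/z0) (since 1/z0 = 0.2):
  P(z) = (1 - 0.2 z)(1 + (1.29) z + (0.62) z^2)
  [check: z-coef 1.29 - (0.2) = 1.09; z^2-coef 0.62 - (0.2)(1.29) = 0.362; z^3-coef -(0.2)(0.62) = -0.124.]
Remaining roots from the quadratic factor 1 + (1.29) z + (0.62) z^2:
  Set 1 + (1.29) z + (0.62) z^2 = 0, i.e. a z^2 + b z + c = 0 with a = 0.62, b = 1.29, c = 1.
  Discriminant D = b^2 - 4ac = (1.29)^2 - 4*(0.62)*1 = 1.6641 - (2.48) = -0.8159.
  D < 0, so the roots are the complex-conjugate pair z = (-b +/- i sqrt(-D)) / (2a) = -1.0403 +/- 0.7284i.
  For a conjugate pair |z|^2 = z * conj(z) = (product of roots) = c/a = 1/(0.62) = 1.612903, so |z| = sqrt(1.612903) = 1.27 for both roots.
Moduli of all roots: 5.0000, 1.2700, 1.2700.
All moduli strictly greater than 1? Yes.
Verdict: Invertible.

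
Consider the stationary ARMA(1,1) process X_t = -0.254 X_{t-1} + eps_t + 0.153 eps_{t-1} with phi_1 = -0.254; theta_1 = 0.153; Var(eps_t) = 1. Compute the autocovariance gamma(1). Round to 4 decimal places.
\gamma(1) = -0.1038

Multiply the model equation by X_{t-k} and take expectations. With theta_0 = psi_0 = 1 and psi_j the MA(infinity) weights, this gives
  gamma(k) - sum_i phi_i gamma(k-i) = c_k,
  c_k = sigma^2 * sum_{j=k..q} theta_j psi_{j-k}   (c_k = 0 for k > q),
using gamma(-m) = gamma(m).
psi-weights needed (psi_j = theta_j + sum_i phi_i psi_{j-i}):
  psi_1 = theta_1 + phi_1 = 0.153 + (-0.254) = -0.101
Right-hand sides:
  c_0 = sigma^2 (1 + theta_1 psi_1) = 1 * (1 + (0.153)(-0.101)) = 1 * 0.984547 = 0.984547
  c_1 = sigma^2 theta_1 = 1 * (0.153) = 0.153
  c_2 = 0
Equations for k = 0 and k = 1 (AR order 1):
  gamma(0) = phi_1 gamma(1) + c_0
  gamma(1) = phi_1 gamma(0) + c_1
Substituting the second into the first: gamma(0) (1 - phi_1^2) = c_0 + phi_1 c_1, so
  gamma(0) = (c_0 + phi_1 c_1) / (1 - phi_1^2) = (0.984547 + (-0.254)(0.153)) / (1 - (-0.254)^2) = 0.945685 / 0.935484 = 1.010905.
  gamma(1) = phi_1 gamma(0) + c_1 = (-0.254)(1.010905) + (0.153) = -0.10377.
Therefore gamma(1) = -0.1038 (to 4 decimal places).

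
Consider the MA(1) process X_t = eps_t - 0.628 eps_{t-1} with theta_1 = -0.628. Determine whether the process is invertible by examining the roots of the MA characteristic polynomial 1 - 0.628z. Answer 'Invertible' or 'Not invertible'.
\text{Invertible}

The MA(q) characteristic polynomial is P(z) = 1 - 0.628z.
Invertibility requires all roots to lie outside the unit circle, i.e. |z| > 1 for every root.
This is linear in z: 1 + (-0.628) z = 0  =>  z = -1/(-0.628) = 1.592357,  |z| = 1.592357.
Moduli of all roots: 1.5924.
All moduli strictly greater than 1? Yes.
Verdict: Invertible.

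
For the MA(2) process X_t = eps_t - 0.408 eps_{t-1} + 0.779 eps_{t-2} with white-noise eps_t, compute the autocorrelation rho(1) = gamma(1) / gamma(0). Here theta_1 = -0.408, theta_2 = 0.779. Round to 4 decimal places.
\rho(1) = -0.4093

For an MA(q) process with theta_0 = 1, the autocovariance is
  gamma(k) = sigma^2 * sum_{i=0..q-k} theta_i * theta_{i+k},
and rho(k) = gamma(k) / gamma(0). Sigma^2 cancels.
  numerator   = (1)*(-0.408) + (-0.408)*(0.779) = -0.725832.
  denominator = (1)^2 + (-0.408)^2 + (0.779)^2 = 1.773305.
  rho(1) = -0.725832 / 1.773305 = -0.4093.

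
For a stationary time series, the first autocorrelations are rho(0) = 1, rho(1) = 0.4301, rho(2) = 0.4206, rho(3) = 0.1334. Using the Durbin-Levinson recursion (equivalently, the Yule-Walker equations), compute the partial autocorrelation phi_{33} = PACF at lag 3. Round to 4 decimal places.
\phi_{33} = -0.1601

The PACF at lag k is phi_{kk}, the last component of the solution
to the Yule-Walker system G_k phi = r_k where
  (G_k)_{ij} = rho(|i - j|), (r_k)_i = rho(i), i,j = 1..k.
Equivalently, Durbin-Levinson gives phi_{kk} iteratively:
  phi_{11} = rho(1)
  phi_{kk} = [rho(k) - sum_{j=1..k-1} phi_{k-1,j} rho(k-j)]
            / [1 - sum_{j=1..k-1} phi_{k-1,j} rho(j)],
  phi_{k,j} = phi_{k-1,j} - phi_{kk} phi_{k-1,k-j},  j = 1..k-1.
Step k = 1:
  phi_11 = rho(1) = 0.4301.
Step k = 2:
  phi_22 = [rho(2) - phi_11 rho(1)] / [1 - phi_11 rho(1)] = [0.4206 - (0.4301)(0.4301)] / [1 - (0.4301)(0.4301)]
         = 0.23561399 / 0.81501399 = 0.289092.
  Update: phi_21 = phi_11 - phi_22 phi_11 = 0.4301 - (0.289092)(0.4301) = 0.305762.
Step k = 3:
  phi_33 = [rho(3) - phi_21 rho(2) - phi_22 rho(1)] / [1 - phi_21 rho(1) - phi_22 rho(2)]
    numerator   = 0.1334 - (0.305762)(0.4206) - (0.289092)(0.4301) = -0.11954176
    denominator = 1 - (0.305762)(0.4301) - (0.289092)(0.4206) = 0.74689988
  phi_33 = -0.11954176 / 0.74689988 = -0.1601.
Therefore phi_{33} = -0.1601.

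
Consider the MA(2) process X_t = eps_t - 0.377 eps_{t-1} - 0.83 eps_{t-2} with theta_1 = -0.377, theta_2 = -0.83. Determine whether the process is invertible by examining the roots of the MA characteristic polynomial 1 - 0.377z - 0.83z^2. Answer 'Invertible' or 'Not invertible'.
\text{Not invertible}

The MA(q) characteristic polynomial is P(z) = 1 - 0.377z - 0.83z^2.
Invertibility requires all roots to lie outside the unit circle, i.e. |z| > 1 for every root.
Set 1 + (-0.377) z + (-0.83) z^2 = 0, i.e. a z^2 + b z + c = 0 with a = -0.83, b = -0.377, c = 1.
Discriminant D = b^2 - 4ac = (-0.377)^2 - 4*(-0.83)*1 = 0.142129 - (-3.32) = 3.462129.
D >= 0, so the roots are real: z = (-b +/- sqrt(D)) / (2a) = (0.377 +/- 1.86068) / (-1.66).
  z_1 = (0.377 + 1.86068) / (-1.66) = -1.348,   |z_1| = 1.348.
  z_2 = (0.377 - 1.86068) / (-1.66) = 0.8938,   |z_2| = 0.8938.
Moduli of all roots: 1.3480, 0.8938.
All moduli strictly greater than 1? No.
Verdict: Not invertible.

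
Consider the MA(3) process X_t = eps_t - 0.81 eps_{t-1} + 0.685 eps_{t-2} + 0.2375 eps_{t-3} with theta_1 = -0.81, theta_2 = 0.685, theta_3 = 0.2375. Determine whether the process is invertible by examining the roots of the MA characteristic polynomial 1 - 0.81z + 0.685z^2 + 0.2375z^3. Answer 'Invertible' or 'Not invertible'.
\text{Invertible}

The MA(q) characteristic polynomial is P(z) = 1 - 0.81z + 0.685z^2 + 0.2375z^3.
Invertibility requires all roots to lie outside the unit circle, i.e. |z| > 1 for every root.
Degree 3: look for a simple real root z0 first, then factor out (1 - z/z0) and solve the remaining quadratic.
Testing z0 = -4: P(-4) = 1 + (-0.81)(-4) + (0.685)(-4)^2 + (0.2375)(-4)^3
  = 1 + (3.24) + (10.96) + (-15.2) = 0.  So z_0 = -4 is a root, |z_0| = 4.
Divide out the factor (1 + 0.25 z) = (1 - z/z0) (since 1/z0 = -0.25):
  P(z) = (1 + 0.25 z)(1 + (-1.06) z + (0.95) z^2)
  [check: z-coef -1.06 - (-0.25) = -0.81; z^2-coef 0.95 - (-0.25)(-1.06) = 0.685; z^3-coef -(-0.25)(0.95) = 0.2375.]
Remaining roots from the quadratic factor 1 + (-1.06) z + (0.95) z^2:
  Set 1 + (-1.06) z + (0.95) z^2 = 0, i.e. a z^2 + b z + c = 0 with a = 0.95, b = -1.06, c = 1.
  Discriminant D = b^2 - 4ac = (-1.06)^2 - 4*(0.95)*1 = 1.1236 - (3.8) = -2.6764.
  D < 0, so the roots are the complex-conjugate pair z = (-b +/- i sqrt(-D)) / (2a) = 0.5579 +/- 0.861i.
  For a conjugate pair |z|^2 = z * conj(z) = (product of roots) = c/a = 1/(0.95) = 1.052632, so |z| = sqrt(1.052632) = 1.026 for both roots.
Moduli of all roots: 4.0000, 1.0260, 1.0260.
All moduli strictly greater than 1? Yes.
Verdict: Invertible.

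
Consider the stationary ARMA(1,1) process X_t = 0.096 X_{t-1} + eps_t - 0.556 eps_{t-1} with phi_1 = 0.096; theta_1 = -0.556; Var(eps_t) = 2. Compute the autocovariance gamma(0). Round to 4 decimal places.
\gamma(0) = 2.4271

Multiply the model equation by X_{t-k} and take expectations. With theta_0 = psi_0 = 1 and psi_j the MA(infinity) weights, this gives
  gamma(k) - sum_i phi_i gamma(k-i) = c_k,
  c_k = sigma^2 * sum_{j=k..q} theta_j psi_{j-k}   (c_k = 0 for k > q),
using gamma(-m) = gamma(m).
psi-weights needed (psi_j = theta_j + sum_i phi_i psi_{j-i}):
  psi_1 = theta_1 + phi_1 = -0.556 + (0.096) = -0.46
Right-hand sides:
  c_0 = sigma^2 (1 + theta_1 psi_1) = 2 * (1 + (-0.556)(-0.46)) = 2 * 1.25576 = 2.51152
  c_1 = sigma^2 theta_1 = 2 * (-0.556) = -1.112
  c_2 = 0
Equations for k = 0 and k = 1 (AR order 1):
  gamma(0) = phi_1 gamma(1) + c_0
  gamma(1) = phi_1 gamma(0) + c_1
Substituting the second into the first: gamma(0) (1 - phi_1^2) = c_0 + phi_1 c_1, so
  gamma(0) = (c_0 + phi_1 c_1) / (1 - phi_1^2) = (2.51152 + (0.096)(-1.112)) / (1 - (0.096)^2) = 2.404768 / 0.990784 = 2.427136.
Therefore gamma(0) = 2.4271 (to 4 decimal places).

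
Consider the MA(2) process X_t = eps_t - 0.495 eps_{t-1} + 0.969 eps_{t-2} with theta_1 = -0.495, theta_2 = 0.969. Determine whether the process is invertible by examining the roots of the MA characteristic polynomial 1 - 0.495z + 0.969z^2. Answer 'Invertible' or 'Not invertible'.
\text{Invertible}

The MA(q) characteristic polynomial is P(z) = 1 - 0.495z + 0.969z^2.
Invertibility requires all roots to lie outside the unit circle, i.e. |z| > 1 for every root.
Set 1 + (-0.495) z + (0.969) z^2 = 0, i.e. a z^2 + b z + c = 0 with a = 0.969, b = -0.495, c = 1.
Discriminant D = b^2 - 4ac = (-0.495)^2 - 4*(0.969)*1 = 0.245025 - (3.876) = -3.630975.
D < 0, so the roots are the complex-conjugate pair z = (-b +/- i sqrt(-D)) / (2a) = 0.2554 +/- 0.9832i.
For a conjugate pair |z|^2 = z * conj(z) = (product of roots) = c/a = 1/(0.969) = 1.031992, so |z| = sqrt(1.031992) = 1.0159 for both roots.
Moduli of all roots: 1.0159, 1.0159.
All moduli strictly greater than 1? Yes.
Verdict: Invertible.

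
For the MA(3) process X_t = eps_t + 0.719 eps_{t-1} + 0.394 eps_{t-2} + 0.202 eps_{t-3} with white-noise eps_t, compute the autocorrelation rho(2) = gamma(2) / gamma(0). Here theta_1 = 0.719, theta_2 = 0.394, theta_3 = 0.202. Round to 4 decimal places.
\rho(2) = 0.3148

For an MA(q) process with theta_0 = 1, the autocovariance is
  gamma(k) = sigma^2 * sum_{i=0..q-k} theta_i * theta_{i+k},
and rho(k) = gamma(k) / gamma(0). Sigma^2 cancels.
  numerator   = (1)*(0.394) + (0.719)*(0.202) = 0.539238.
  denominator = (1)^2 + (0.719)^2 + (0.394)^2 + (0.202)^2 = 1.713001.
  rho(2) = 0.539238 / 1.713001 = 0.3148.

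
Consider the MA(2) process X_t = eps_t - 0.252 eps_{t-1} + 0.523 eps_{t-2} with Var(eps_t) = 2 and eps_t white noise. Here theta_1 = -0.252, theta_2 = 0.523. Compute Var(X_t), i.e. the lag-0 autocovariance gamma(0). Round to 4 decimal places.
\gamma(0) = 2.6741

For an MA(q) process X_t = eps_t + sum_i theta_i eps_{t-i} with
Var(eps_t) = sigma^2, the variance is
  gamma(0) = sigma^2 * (1 + sum_i theta_i^2).
  sum_i theta_i^2 = (-0.252)^2 + (0.523)^2 = 0.063504 + 0.273529 = 0.337033.
  gamma(0) = 2 * (1 + 0.337033) = 2 * 1.337033 = 2.674066, which rounds to 2.6741.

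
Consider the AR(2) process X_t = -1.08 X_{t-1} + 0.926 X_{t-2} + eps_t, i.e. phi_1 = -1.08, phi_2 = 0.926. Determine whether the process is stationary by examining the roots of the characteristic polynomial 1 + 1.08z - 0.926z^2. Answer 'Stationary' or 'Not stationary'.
\text{Not stationary}

The AR(p) characteristic polynomial is P(z) = 1 + 1.08z - 0.926z^2.
Stationarity requires all roots to lie outside the unit circle, i.e. |z| > 1 for every root.
Set 1 + (1.08) z + (-0.926) z^2 = 0, i.e. a z^2 + b z + c = 0 with a = -0.926, b = 1.08, c = 1.
Discriminant D = b^2 - 4ac = (1.08)^2 - 4*(-0.926)*1 = 1.1664 - (-3.704) = 4.8704.
D >= 0, so the roots are real: z = (-b +/- sqrt(D)) / (2a) = (-1.08 +/- 2.206898) / (-1.852).
  z_1 = (-1.08 + 2.206898) / (-1.852) = -0.6085,   |z_1| = 0.6085.
  z_2 = (-1.08 - 2.206898) / (-1.852) = 1.7748,   |z_2| = 1.7748.
Moduli of all roots: 0.6085, 1.7748.
All moduli strictly greater than 1? No.
Verdict: Not stationary.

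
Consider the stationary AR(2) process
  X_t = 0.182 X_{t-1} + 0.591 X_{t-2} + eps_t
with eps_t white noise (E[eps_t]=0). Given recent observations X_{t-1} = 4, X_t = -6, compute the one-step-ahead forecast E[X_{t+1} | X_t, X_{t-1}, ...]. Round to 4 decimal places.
E[X_{t+1} \mid \mathcal F_t] = 1.2720

For an AR(p) model X_t = c + sum_i phi_i X_{t-i} + eps_t, the
one-step-ahead conditional mean is
  E[X_{t+1} | X_t, ...] = c + sum_i phi_i X_{t+1-i}.
Substitute known values:
  E[X_{t+1} | ...] = (0.182) * (-6) + (0.591) * (4)
                   = 1.2720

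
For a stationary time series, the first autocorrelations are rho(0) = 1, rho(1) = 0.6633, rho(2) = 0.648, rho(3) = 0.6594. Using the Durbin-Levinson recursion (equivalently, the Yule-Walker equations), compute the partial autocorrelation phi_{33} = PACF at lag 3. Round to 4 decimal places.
\phi_{33} = 0.2959

The PACF at lag k is phi_{kk}, the last component of the solution
to the Yule-Walker system G_k phi = r_k where
  (G_k)_{ij} = rho(|i - j|), (r_k)_i = rho(i), i,j = 1..k.
Equivalently, Durbin-Levinson gives phi_{kk} iteratively:
  phi_{11} = rho(1)
  phi_{kk} = [rho(k) - sum_{j=1..k-1} phi_{k-1,j} rho(k-j)]
            / [1 - sum_{j=1..k-1} phi_{k-1,j} rho(j)],
  phi_{k,j} = phi_{k-1,j} - phi_{kk} phi_{k-1,k-j},  j = 1..k-1.
Step k = 1:
  phi_11 = rho(1) = 0.6633.
Step k = 2:
  phi_22 = [rho(2) - phi_11 rho(1)] / [1 - phi_11 rho(1)] = [0.648 - (0.6633)(0.6633)] / [1 - (0.6633)(0.6633)]
         = 0.20803311 / 0.56003311 = 0.371466.
  Update: phi_21 = phi_11 - phi_22 phi_11 = 0.6633 - (0.371466)(0.6633) = 0.416907.
Step k = 3:
  phi_33 = [rho(3) - phi_21 rho(2) - phi_22 rho(1)] / [1 - phi_21 rho(1) - phi_22 rho(2)]
    numerator   = 0.6594 - (0.416907)(0.648) - (0.371466)(0.6633) = 0.14285119
    denominator = 1 - (0.416907)(0.6633) - (0.371466)(0.648) = 0.48275594
  phi_33 = 0.14285119 / 0.48275594 = 0.2959.
Therefore phi_{33} = 0.2959.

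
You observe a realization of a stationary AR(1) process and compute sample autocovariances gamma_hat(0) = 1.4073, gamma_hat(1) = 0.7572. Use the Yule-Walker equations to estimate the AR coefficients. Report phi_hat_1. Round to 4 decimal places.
\hat\phi_{1} = 0.5381

The Yule-Walker equations for an AR(p) process read, in matrix form,
  Gamma_p phi = r_p,   with   (Gamma_p)_{ij} = gamma(|i - j|),
                       (r_p)_i = gamma(i),   i,j = 1..p.
Substitute the sample gammas (Toeplitz matrix and right-hand side of size 1):
  Gamma_p = [[1.4073]]
  r_p     = [0.7572]
With p = 1 this is the single equation gamma(0) phi_1 = gamma(1):
  phi_hat_1 = gamma(1) / gamma(0) = 0.7572 / 1.4073 = 0.5381.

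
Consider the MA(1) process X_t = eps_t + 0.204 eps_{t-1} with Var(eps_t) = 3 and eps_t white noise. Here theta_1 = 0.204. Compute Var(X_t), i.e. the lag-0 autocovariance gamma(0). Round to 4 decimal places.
\gamma(0) = 3.1248

For an MA(q) process X_t = eps_t + sum_i theta_i eps_{t-i} with
Var(eps_t) = sigma^2, the variance is
  gamma(0) = sigma^2 * (1 + sum_i theta_i^2).
  sum_i theta_i^2 = (0.204)^2 = 0.041616.
  gamma(0) = 3 * (1 + 0.041616) = 3 * 1.041616 = 3.124848, which rounds to 3.1248.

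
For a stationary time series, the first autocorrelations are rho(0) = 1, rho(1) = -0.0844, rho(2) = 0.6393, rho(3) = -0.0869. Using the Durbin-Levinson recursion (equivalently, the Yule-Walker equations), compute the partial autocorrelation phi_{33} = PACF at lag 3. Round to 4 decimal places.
\phi_{33} = -0.0230

The PACF at lag k is phi_{kk}, the last component of the solution
to the Yule-Walker system G_k phi = r_k where
  (G_k)_{ij} = rho(|i - j|), (r_k)_i = rho(i), i,j = 1..k.
Equivalently, Durbin-Levinson gives phi_{kk} iteratively:
  phi_{11} = rho(1)
  phi_{kk} = [rho(k) - sum_{j=1..k-1} phi_{k-1,j} rho(k-j)]
            / [1 - sum_{j=1..k-1} phi_{k-1,j} rho(j)],
  phi_{k,j} = phi_{k-1,j} - phi_{kk} phi_{k-1,k-j},  j = 1..k-1.
Step k = 1:
  phi_11 = rho(1) = -0.0844.
Step k = 2:
  phi_22 = [rho(2) - phi_11 rho(1)] / [1 - phi_11 rho(1)] = [0.6393 - (-0.0844)(-0.0844)] / [1 - (-0.0844)(-0.0844)]
         = 0.63217664 / 0.99287664 = 0.636712.
  Update: phi_21 = phi_11 - phi_22 phi_11 = -0.0844 - (0.636712)(-0.0844) = -0.030661.
Step k = 3:
  phi_33 = [rho(3) - phi_21 rho(2) - phi_22 rho(1)] / [1 - phi_21 rho(1) - phi_22 rho(2)]
    numerator   = -0.0869 - (-0.030661)(0.6393) - (0.636712)(-0.0844) = -0.0135596
    denominator = 1 - (-0.030661)(-0.0844) - (0.636712)(0.6393) = 0.59036208
  phi_33 = -0.0135596 / 0.59036208 = -0.023.
Therefore phi_{33} = -0.0230.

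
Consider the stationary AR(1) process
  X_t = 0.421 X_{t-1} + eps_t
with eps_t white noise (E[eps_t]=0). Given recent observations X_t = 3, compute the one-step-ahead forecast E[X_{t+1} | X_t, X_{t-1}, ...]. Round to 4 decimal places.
E[X_{t+1} \mid \mathcal F_t] = 1.2630

For an AR(p) model X_t = c + sum_i phi_i X_{t-i} + eps_t, the
one-step-ahead conditional mean is
  E[X_{t+1} | X_t, ...] = c + sum_i phi_i X_{t+1-i}.
Substitute known values:
  E[X_{t+1} | ...] = (0.421) * (3)
                   = 1.2630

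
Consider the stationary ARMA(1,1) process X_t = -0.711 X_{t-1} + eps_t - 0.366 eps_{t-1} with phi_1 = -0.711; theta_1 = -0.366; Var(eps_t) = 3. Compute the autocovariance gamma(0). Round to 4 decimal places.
\gamma(0) = 10.0373

Multiply the model equation by X_{t-k} and take expectations. With theta_0 = psi_0 = 1 and psi_j the MA(infinity) weights, this gives
  gamma(k) - sum_i phi_i gamma(k-i) = c_k,
  c_k = sigma^2 * sum_{j=k..q} theta_j psi_{j-k}   (c_k = 0 for k > q),
using gamma(-m) = gamma(m).
psi-weights needed (psi_j = theta_j + sum_i phi_i psi_{j-i}):
  psi_1 = theta_1 + phi_1 = -0.366 + (-0.711) = -1.077
Right-hand sides:
  c_0 = sigma^2 (1 + theta_1 psi_1) = 3 * (1 + (-0.366)(-1.077)) = 3 * 1.394182 = 4.182546
  c_1 = sigma^2 theta_1 = 3 * (-0.366) = -1.098
  c_2 = 0
Equations for k = 0 and k = 1 (AR order 1):
  gamma(0) = phi_1 gamma(1) + c_0
  gamma(1) = phi_1 gamma(0) + c_1
Substituting the second into the first: gamma(0) (1 - phi_1^2) = c_0 + phi_1 c_1, so
  gamma(0) = (c_0 + phi_1 c_1) / (1 - phi_1^2) = (4.182546 + (-0.711)(-1.098)) / (1 - (-0.711)^2) = 4.963224 / 0.494479 = 10.03728.
Therefore gamma(0) = 10.0373 (to 4 decimal places).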